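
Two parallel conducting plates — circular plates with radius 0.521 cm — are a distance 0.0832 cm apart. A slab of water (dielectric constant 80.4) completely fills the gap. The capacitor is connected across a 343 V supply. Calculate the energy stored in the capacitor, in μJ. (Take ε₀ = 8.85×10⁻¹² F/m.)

A = π(0.521 cm)² = 8.53×10⁻⁵ m².
C = κε₀A/d = 80.4 × 8.85×10⁻¹² × 8.53×10⁻⁵ / 8.32×10⁻⁴ = 7.29×10⁻¹¹ F.
U = ½CV² = ½ × 7.29×10⁻¹¹ × (343)² = 4.29×10⁻⁶ J.

4.29 μJ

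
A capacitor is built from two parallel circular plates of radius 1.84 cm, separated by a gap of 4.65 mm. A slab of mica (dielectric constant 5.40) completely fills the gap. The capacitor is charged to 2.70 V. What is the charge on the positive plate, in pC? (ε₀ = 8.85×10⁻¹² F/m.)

A = π(1.84 cm)² = 1.06×10⁻³ m².
C = κε₀A/d = 5.40 × 8.85×10⁻¹² × 1.06×10⁻³ / 4.65×10⁻³ = 1.09×10⁻¹¹ F.
Q = CV = 1.09×10⁻¹¹ × 2.70 = 2.95×10⁻¹¹ C.

Q ≈ 29.5 pC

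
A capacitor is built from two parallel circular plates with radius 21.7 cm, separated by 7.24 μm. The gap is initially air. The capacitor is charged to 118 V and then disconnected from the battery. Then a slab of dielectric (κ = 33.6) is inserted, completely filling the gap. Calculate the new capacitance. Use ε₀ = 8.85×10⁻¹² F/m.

C ≈ 6.08 μF

A = π(21.7 cm)² = 0.148 m².
Initially C₁ = ε₀A/d = 8.85×10⁻¹² × 0.148 / 7.24×10⁻⁶ = 1.81×10⁻⁷ F.
C = κε₀A/d scales with κ, so C₂/C₁ = κ = 33.6.
C₂ = 33.6 × 1.81×10⁻⁷ = 6.08×10⁻⁶ F.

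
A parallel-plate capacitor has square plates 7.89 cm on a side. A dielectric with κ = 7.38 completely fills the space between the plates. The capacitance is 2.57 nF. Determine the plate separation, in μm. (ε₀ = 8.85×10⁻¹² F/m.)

A = (7.89 cm)² = 6.23×10⁻³ m².
d = κε₀A/C = 7.38 × 8.85×10⁻¹² × 6.23×10⁻³ / 2.57×10⁻⁹ = 1.58×10⁻⁴ m.

158 μm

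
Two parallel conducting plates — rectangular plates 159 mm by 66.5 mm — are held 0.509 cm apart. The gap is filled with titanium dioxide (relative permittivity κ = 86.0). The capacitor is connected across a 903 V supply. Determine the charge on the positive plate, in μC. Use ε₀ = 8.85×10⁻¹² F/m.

Q ≈ 1.43 μC

A = 159 × 66.5 mm² = 1.06×10⁻² m².
C = κε₀A/d = 86.0 × 8.85×10⁻¹² × 1.06×10⁻² / 5.09×10⁻³ = 1.58×10⁻⁹ F.
Q = CV = 1.58×10⁻⁹ × 903 = 1.43×10⁻⁶ C.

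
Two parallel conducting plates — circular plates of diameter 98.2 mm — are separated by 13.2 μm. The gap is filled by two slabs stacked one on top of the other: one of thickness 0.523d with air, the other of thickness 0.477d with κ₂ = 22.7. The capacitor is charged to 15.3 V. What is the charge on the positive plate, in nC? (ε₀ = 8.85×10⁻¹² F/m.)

Q ≈ 143 nC

A = π(98.2/2 mm)² = 7.57×10⁻³ m².
Stacked slabs ⇒ two capacitors in series, each with the full plate area.
C₁ = κ₁ε₀A/d₁ = 1.00 × 8.85×10⁻¹² × 7.57×10⁻³ / 6.90×10⁻⁶ = 9.71×10⁻⁹ F.
C₂ = κ₂ε₀A/d₂ = 22.7 × 8.85×10⁻¹² × 7.57×10⁻³ / 6.30×10⁻⁶ = 2.42×10⁻⁷ F.
C = (1/C₁ + 1/C₂)⁻¹ = 9.33×10⁻⁹ F.
Q = CV = 9.33×10⁻⁹ × 15.3 = 1.43×10⁻⁷ C.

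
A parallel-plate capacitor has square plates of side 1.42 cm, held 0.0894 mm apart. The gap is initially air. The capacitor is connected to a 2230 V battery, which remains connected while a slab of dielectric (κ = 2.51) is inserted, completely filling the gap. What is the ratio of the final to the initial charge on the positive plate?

2.51

Battery connected ⇒ V is held fixed.
C₂ = 2.51 C₁ and Q = CV, so Q₂/Q₁ = C₂/C₁ = 2.51.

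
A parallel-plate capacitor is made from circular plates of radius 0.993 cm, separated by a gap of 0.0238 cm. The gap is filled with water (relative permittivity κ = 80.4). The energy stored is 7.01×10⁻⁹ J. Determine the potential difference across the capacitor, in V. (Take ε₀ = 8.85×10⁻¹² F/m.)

A = π(0.993 cm)² = 3.10×10⁻⁴ m².
C = κε₀A/d = 80.4 × 8.85×10⁻¹² × 3.10×10⁻⁴ / 2.38×10⁻⁴ = 9.26×10⁻¹⁰ F.
V = √(2U/C) = √(2 × 7.01×10⁻⁹ / 9.26×10⁻¹⁰) = 3.89 V.

V ≈ 3.89 V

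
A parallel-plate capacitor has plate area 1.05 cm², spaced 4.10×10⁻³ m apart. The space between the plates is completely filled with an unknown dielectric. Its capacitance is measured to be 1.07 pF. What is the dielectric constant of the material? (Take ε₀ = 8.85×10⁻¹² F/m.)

A = 1.05 cm² = 1.05×10⁻⁴ m².
κ = Cd/(ε₀A) = 1.07×10⁻¹² × 4.10×10⁻³ / (8.85×10⁻¹² × 1.05×10⁻⁴) = 4.72.

κ ≈ 4.72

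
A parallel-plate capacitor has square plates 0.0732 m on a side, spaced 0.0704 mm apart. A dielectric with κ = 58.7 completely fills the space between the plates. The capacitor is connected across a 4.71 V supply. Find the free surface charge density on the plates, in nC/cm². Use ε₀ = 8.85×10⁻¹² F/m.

A = (0.0732 m)² = 5.36×10⁻³ m².
C = κε₀A/d = 58.7 × 8.85×10⁻¹² × 5.36×10⁻³ / 7.04×10⁻⁵ = 3.95×10⁻⁸ F.
σ = Q/A = CV/A = 3.95×10⁻⁸ × 4.71 / 5.36×10⁻³ = 3.48×10⁻⁵ C/m².

3.48 nC/cm²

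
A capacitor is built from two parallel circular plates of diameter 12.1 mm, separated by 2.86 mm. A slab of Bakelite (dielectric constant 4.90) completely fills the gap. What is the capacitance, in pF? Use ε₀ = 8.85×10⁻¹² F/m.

C ≈ 1.74 pF

A = π(12.1/2 mm)² = 1.15×10⁻⁴ m².
C = κε₀A/d = 4.90 × 8.85×10⁻¹² × 1.15×10⁻⁴ / 2.86×10⁻³ = 1.74×10⁻¹² F.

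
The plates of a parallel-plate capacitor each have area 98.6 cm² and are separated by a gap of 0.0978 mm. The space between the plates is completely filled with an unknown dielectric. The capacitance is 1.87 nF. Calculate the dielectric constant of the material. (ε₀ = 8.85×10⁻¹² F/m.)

A = 98.6 cm² = 9.86×10⁻³ m².
κ = Cd/(ε₀A) = 1.87×10⁻⁹ × 9.78×10⁻⁵ / (8.85×10⁻¹² × 9.86×10⁻³) = 2.10.

2.10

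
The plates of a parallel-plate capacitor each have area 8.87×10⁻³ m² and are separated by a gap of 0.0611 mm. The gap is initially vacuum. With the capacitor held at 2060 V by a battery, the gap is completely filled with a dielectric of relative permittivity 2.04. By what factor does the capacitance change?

2.04

C = κε₀A/d scales with κ, so C₂/C₁ = κ = 2.04.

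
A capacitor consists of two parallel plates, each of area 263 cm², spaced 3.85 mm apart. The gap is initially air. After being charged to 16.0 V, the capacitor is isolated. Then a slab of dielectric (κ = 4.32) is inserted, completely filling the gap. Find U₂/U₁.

Isolated ⇒ Q is held fixed.
C₂ = 4.32 C₁ and U = Q²/(2C), so U₂/U₁ = C₁/C₂ = 0.231.

U₂/U₁ ≈ 0.231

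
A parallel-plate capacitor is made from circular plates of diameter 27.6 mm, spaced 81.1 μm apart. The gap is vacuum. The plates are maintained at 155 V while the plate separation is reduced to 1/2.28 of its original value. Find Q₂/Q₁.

Q₂/Q₁ ≈ 2.28

Battery connected ⇒ V is held fixed.
C₂ = 2.28 C₁ and Q = CV, so Q₂/Q₁ = C₂/C₁ = 2.28.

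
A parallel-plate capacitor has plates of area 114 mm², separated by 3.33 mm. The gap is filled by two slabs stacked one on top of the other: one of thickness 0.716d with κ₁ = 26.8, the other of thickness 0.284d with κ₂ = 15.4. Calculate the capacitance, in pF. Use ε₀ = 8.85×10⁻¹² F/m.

A = 114 mm² = 1.14×10⁻⁴ m².
Stacked slabs ⇒ two capacitors in series, each with the full plate area.
C₁ = κ₁ε₀A/d₁ = 26.8 × 8.85×10⁻¹² × 1.14×10⁻⁴ / 2.38×10⁻³ = 1.13×10⁻¹¹ F.
C₂ = κ₂ε₀A/d₂ = 15.4 × 8.85×10⁻¹² × 1.14×10⁻⁴ / 9.46×10⁻⁴ = 1.64×10⁻¹¹ F.
C = (1/C₁ + 1/C₂)⁻¹ = 6.71×10⁻¹² F.

C ≈ 6.71 pF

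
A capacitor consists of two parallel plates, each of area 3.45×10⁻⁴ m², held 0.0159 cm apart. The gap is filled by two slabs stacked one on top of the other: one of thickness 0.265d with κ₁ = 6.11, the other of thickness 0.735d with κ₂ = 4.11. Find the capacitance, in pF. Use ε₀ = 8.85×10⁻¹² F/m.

C ≈ 86.4 pF

Stacked slabs ⇒ two capacitors in series, each with the full plate area.
C₁ = κ₁ε₀A/d₁ = 6.11 × 8.85×10⁻¹² × 3.45×10⁻⁴ / 4.21×10⁻⁵ = 4.43×10⁻¹⁰ F.
C₂ = κ₂ε₀A/d₂ = 4.11 × 8.85×10⁻¹² × 3.45×10⁻⁴ / 1.17×10⁻⁴ = 1.07×10⁻¹⁰ F.
C = (1/C₁ + 1/C₂)⁻¹ = 8.64×10⁻¹¹ F.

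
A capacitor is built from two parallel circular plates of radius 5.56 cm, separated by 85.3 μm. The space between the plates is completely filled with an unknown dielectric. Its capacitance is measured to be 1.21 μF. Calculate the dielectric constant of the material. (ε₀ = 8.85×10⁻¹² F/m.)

1201

A = π(5.56 cm)² = 9.71×10⁻³ m².
κ = Cd/(ε₀A) = 1.21×10⁻⁶ × 8.53×10⁻⁵ / (8.85×10⁻¹² × 9.71×10⁻³) = 1201.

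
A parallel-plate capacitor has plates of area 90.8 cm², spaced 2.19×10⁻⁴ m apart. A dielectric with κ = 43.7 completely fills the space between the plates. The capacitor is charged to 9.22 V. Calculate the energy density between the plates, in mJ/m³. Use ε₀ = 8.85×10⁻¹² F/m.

E = V/d = 9.22 / 2.19×10⁻⁴ = 4.21×10⁴ V/m.
u = ½κε₀E² = ½ × 43.7 × 8.85×10⁻¹² × (4.21×10⁴)² = 0.343 J/m³.

u ≈ 343 mJ/m³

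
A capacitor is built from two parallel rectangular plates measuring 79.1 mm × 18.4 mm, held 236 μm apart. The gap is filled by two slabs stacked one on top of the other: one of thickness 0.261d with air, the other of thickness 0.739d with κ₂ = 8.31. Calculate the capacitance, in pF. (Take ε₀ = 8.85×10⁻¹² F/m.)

C ≈ 156 pF

A = 79.1 × 18.4 mm² = 1.46×10⁻³ m².
Stacked slabs ⇒ two capacitors in series, each with the full plate area.
C₁ = κ₁ε₀A/d₁ = 1.00 × 8.85×10⁻¹² × 1.46×10⁻³ / 6.16×10⁻⁵ = 2.09×10⁻¹⁰ F.
C₂ = κ₂ε₀A/d₂ = 8.31 × 8.85×10⁻¹² × 1.46×10⁻³ / 1.74×10⁻⁴ = 6.14×10⁻¹⁰ F.
C = (1/C₁ + 1/C₂)⁻¹ = 1.56×10⁻¹⁰ F.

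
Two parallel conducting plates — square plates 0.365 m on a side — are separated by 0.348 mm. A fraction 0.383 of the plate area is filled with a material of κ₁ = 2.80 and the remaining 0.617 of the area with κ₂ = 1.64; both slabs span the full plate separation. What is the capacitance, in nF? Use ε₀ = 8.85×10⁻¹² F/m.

C ≈ 7.06 nF

A = (0.365 m)² = 0.133 m².
Side-by-side slabs ⇒ two capacitors in parallel, each spanning the full gap.
C₁ = κ₁ε₀A₁/d = 2.80 × 8.85×10⁻¹² × 5.10×10⁻² / 3.48×10⁻⁴ = 3.63×10⁻⁹ F.
C₂ = κ₂ε₀A₂/d = 1.64 × 8.85×10⁻¹² × 8.22×10⁻² / 3.48×10⁻⁴ = 3.43×10⁻⁹ F.
C = C₁ + C₂ = 7.06×10⁻⁹ F.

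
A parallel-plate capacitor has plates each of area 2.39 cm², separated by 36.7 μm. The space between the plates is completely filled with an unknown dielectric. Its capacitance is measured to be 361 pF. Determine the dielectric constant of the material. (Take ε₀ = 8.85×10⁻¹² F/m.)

A = 2.39 cm² = 2.39×10⁻⁴ m².
κ = Cd/(ε₀A) = 3.61×10⁻¹⁰ × 3.67×10⁻⁵ / (8.85×10⁻¹² × 2.39×10⁻⁴) = 6.26.

κ ≈ 6.26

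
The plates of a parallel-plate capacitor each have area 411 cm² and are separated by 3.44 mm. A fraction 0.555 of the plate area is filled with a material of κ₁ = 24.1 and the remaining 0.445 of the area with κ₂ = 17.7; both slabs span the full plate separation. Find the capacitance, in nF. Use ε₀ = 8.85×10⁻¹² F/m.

A = 411 cm² = 4.11×10⁻² m².
Side-by-side slabs ⇒ two capacitors in parallel, each spanning the full gap.
C₁ = κ₁ε₀A₁/d = 24.1 × 8.85×10⁻¹² × 2.28×10⁻² / 3.44×10⁻³ = 1.41×10⁻⁹ F.
C₂ = κ₂ε₀A₂/d = 17.7 × 8.85×10⁻¹² × 1.83×10⁻² / 3.44×10⁻³ = 8.33×10⁻¹⁰ F.
C = C₁ + C₂ = 2.25×10⁻⁹ F.

C ≈ 2.25 nF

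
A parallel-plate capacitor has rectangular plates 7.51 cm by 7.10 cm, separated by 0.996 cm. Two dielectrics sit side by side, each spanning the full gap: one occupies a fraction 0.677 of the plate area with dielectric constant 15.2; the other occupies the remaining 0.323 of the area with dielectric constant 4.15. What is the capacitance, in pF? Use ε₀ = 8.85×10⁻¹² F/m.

A = 7.51 × 7.10 cm² = 5.33×10⁻³ m².
Side-by-side slabs ⇒ two capacitors in parallel, each spanning the full gap.
C₁ = κ₁ε₀A₁/d = 15.2 × 8.85×10⁻¹² × 3.61×10⁻³ / 9.96×10⁻³ = 4.88×10⁻¹¹ F.
C₂ = κ₂ε₀A₂/d = 4.15 × 8.85×10⁻¹² × 1.72×10⁻³ / 9.96×10⁻³ = 6.35×10⁻¹² F.
C = C₁ + C₂ = 5.51×10⁻¹¹ F.

C ≈ 55.1 pF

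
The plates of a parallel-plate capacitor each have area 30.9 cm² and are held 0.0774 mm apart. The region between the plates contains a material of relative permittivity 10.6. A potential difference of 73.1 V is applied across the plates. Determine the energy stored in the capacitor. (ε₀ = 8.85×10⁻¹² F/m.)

10.0 μJ

A = 30.9 cm² = 3.09×10⁻³ m².
C = κε₀A/d = 10.6 × 8.85×10⁻¹² × 3.09×10⁻³ / 7.74×10⁻⁵ = 3.75×10⁻⁹ F.
U = ½CV² = ½ × 3.75×10⁻⁹ × (73.1)² = 1.00×10⁻⁵ J.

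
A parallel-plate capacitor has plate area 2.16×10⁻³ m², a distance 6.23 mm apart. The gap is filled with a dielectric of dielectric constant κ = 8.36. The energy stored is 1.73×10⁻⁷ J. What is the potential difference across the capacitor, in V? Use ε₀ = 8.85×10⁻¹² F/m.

116 V

C = κε₀A/d = 8.36 × 8.85×10⁻¹² × 2.16×10⁻³ / 6.23×10⁻³ = 2.57×10⁻¹¹ F.
V = √(2U/C) = √(2 × 1.73×10⁻⁷ / 2.57×10⁻¹¹) = 1.16×10² V.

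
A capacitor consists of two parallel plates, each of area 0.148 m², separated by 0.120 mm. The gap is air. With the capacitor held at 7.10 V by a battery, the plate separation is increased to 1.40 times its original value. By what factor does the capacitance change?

C₂/C₁ ≈ 0.714

C = ε₀A/d scales as 1/d, so C₂/C₁ = d₁/d₂ = 1/1.40 = 0.714.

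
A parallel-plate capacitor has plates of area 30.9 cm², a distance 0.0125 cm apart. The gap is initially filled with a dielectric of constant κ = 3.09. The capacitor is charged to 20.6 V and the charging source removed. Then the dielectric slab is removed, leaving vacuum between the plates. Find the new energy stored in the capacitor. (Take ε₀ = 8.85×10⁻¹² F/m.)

U ≈ 443 nJ

A = 30.9 cm² = 3.09×10⁻³ m².
Initially C₁ = κε₀A/d = 3.09 × 8.85×10⁻¹² × 3.09×10⁻³ / 1.25×10⁻⁴ = 6.76×10⁻¹⁰ F.
U₁ = 1.43×10⁻⁷ J.
Isolated ⇒ Q is held fixed. C₂ = 0.324 C₁ and U = Q²/(2C), so U₂/U₁ = C₁/C₂ = 3.09.
U₂ = 3.09 × 1.43×10⁻⁷ = 4.43×10⁻⁷ J.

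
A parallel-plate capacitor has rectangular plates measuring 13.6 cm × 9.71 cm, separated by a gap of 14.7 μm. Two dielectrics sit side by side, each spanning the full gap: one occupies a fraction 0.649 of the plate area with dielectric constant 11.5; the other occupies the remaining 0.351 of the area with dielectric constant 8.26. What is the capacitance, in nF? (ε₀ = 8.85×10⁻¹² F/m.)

A = 13.6 × 9.71 cm² = 1.32×10⁻² m².
Side-by-side slabs ⇒ two capacitors in parallel, each spanning the full gap.
C₁ = κ₁ε₀A₁/d = 11.5 × 8.85×10⁻¹² × 8.57×10⁻³ / 1.47×10⁻⁵ = 5.93×10⁻⁸ F.
C₂ = κ₂ε₀A₂/d = 8.26 × 8.85×10⁻¹² × 4.64×10⁻³ / 1.47×10⁻⁵ = 2.31×10⁻⁸ F.
C = C₁ + C₂ = 8.24×10⁻⁸ F.

82.4 nF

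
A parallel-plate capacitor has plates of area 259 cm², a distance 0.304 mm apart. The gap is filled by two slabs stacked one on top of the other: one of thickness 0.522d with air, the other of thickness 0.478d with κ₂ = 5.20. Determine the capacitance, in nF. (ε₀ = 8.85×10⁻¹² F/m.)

C ≈ 1.23 nF

A = 259 cm² = 2.59×10⁻² m².
Stacked slabs ⇒ two capacitors in series, each with the full plate area.
C₁ = κ₁ε₀A/d₁ = 1.00 × 8.85×10⁻¹² × 2.59×10⁻² / 1.59×10⁻⁴ = 1.44×10⁻⁹ F.
C₂ = κ₂ε₀A/d₂ = 5.20 × 8.85×10⁻¹² × 2.59×10⁻² / 1.45×10⁻⁴ = 8.20×10⁻⁹ F.
C = (1/C₁ + 1/C₂)⁻¹ = 1.23×10⁻⁹ F.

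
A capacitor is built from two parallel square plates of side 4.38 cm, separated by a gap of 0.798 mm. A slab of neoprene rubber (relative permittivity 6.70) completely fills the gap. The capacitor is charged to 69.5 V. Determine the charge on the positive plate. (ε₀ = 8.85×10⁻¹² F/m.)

Q ≈ 9.91 nC

A = (4.38 cm)² = 1.92×10⁻³ m².
C = κε₀A/d = 6.70 × 8.85×10⁻¹² × 1.92×10⁻³ / 7.98×10⁻⁴ = 1.43×10⁻¹⁰ F.
Q = CV = 1.43×10⁻¹⁰ × 69.5 = 9.91×10⁻⁹ C.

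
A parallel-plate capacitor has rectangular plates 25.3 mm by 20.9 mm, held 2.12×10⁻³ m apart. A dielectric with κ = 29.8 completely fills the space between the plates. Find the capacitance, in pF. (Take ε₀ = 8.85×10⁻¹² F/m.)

A = 25.3 × 20.9 mm² = 5.29×10⁻⁴ m².
C = κε₀A/d = 29.8 × 8.85×10⁻¹² × 5.29×10⁻⁴ / 2.12×10⁻³ = 6.58×10⁻¹¹ F.

C ≈ 65.8 pF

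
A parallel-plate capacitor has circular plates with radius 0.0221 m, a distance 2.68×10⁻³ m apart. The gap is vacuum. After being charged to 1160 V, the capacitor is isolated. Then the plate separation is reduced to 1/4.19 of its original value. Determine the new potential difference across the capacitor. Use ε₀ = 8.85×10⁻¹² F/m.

V ≈ 277 V

A = π(0.0221 m)² = 1.53×10⁻³ m².
Initially C₁ = ε₀A/d = 8.85×10⁻¹² × 1.53×10⁻³ / 2.68×10⁻³ = 5.07×10⁻¹² F.
V₁ = 1.16×10³ V.
Isolated ⇒ Q is held fixed. C₂ = 4.19 C₁ and V = Q/C, so V₂/V₁ = C₁/C₂ = 0.239.
V₂ = 0.239 × 1.16×10³ = 2.77×10² V.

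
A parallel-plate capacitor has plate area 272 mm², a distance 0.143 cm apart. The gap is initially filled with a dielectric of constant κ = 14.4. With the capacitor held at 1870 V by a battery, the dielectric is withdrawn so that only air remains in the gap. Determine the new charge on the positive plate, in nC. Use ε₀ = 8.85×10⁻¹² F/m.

A = 272 mm² = 2.72×10⁻⁴ m².
Initially C₁ = κε₀A/d = 14.4 × 8.85×10⁻¹² × 2.72×10⁻⁴ / 1.43×10⁻³ = 2.42×10⁻¹¹ F.
Q₁ = 4.53×10⁻⁸ C.
Battery connected ⇒ V is held fixed. C₂ = 0.0694 C₁ and Q = CV, so Q₂/Q₁ = C₂/C₁ = 0.0694.
Q₂ = 0.0694 × 4.53×10⁻⁸ = 3.15×10⁻⁹ C.

3.15 nC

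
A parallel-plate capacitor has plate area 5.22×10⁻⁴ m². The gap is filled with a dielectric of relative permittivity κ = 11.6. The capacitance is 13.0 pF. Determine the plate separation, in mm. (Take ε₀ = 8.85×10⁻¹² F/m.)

d = κε₀A/C = 11.6 × 8.85×10⁻¹² × 5.22×10⁻⁴ / 1.30×10⁻¹¹ = 4.12×10⁻³ m.

d ≈ 4.12 mm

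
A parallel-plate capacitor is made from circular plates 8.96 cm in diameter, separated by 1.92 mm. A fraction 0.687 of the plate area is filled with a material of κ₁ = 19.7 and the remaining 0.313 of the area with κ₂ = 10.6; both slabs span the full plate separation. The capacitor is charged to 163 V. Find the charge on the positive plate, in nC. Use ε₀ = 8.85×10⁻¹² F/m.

A = π(8.96/2 cm)² = 6.31×10⁻³ m².
Side-by-side slabs ⇒ two capacitors in parallel, each spanning the full gap.
C₁ = κ₁ε₀A₁/d = 19.7 × 8.85×10⁻¹² × 4.33×10⁻³ / 1.92×10⁻³ = 3.93×10⁻¹⁰ F.
C₂ = κ₂ε₀A₂/d = 10.6 × 8.85×10⁻¹² × 1.97×10⁻³ / 1.92×10⁻³ = 9.64×10⁻¹¹ F.
C = C₁ + C₂ = 4.90×10⁻¹⁰ F.
Q = CV = 4.90×10⁻¹⁰ × 163 = 7.98×10⁻⁸ C.

Q ≈ 79.8 nC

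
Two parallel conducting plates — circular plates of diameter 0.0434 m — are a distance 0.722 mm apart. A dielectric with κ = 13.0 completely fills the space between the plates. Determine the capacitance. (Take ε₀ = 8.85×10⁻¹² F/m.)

A = π(0.0434/2 m)² = 1.48×10⁻³ m².
C = κε₀A/d = 13.0 × 8.85×10⁻¹² × 1.48×10⁻³ / 7.22×10⁻⁴ = 2.36×10⁻¹⁰ F.

236 pF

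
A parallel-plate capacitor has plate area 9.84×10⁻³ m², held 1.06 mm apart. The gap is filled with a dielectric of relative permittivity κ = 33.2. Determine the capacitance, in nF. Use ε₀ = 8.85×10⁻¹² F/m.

C = κε₀A/d = 33.2 × 8.85×10⁻¹² × 9.84×10⁻³ / 1.06×10⁻³ = 2.73×10⁻⁹ F.

C ≈ 2.73 nF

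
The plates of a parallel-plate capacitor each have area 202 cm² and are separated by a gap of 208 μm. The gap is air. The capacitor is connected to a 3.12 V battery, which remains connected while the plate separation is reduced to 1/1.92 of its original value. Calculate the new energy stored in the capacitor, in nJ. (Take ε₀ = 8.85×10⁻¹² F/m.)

A = 202 cm² = 2.02×10⁻² m².
Initially C₁ = ε₀A/d = 8.85×10⁻¹² × 2.02×10⁻² / 2.08×10⁻⁴ = 8.59×10⁻¹⁰ F.
U₁ = 4.18×10⁻⁹ J.
Battery connected ⇒ V is held fixed. C₂ = 1.92 C₁ and U = ½CV², so U₂/U₁ = C₂/C₁ = 1.92.
U₂ = 1.92 × 4.18×10⁻⁹ = 8.03×10⁻⁹ J.

U ≈ 8.03 nJ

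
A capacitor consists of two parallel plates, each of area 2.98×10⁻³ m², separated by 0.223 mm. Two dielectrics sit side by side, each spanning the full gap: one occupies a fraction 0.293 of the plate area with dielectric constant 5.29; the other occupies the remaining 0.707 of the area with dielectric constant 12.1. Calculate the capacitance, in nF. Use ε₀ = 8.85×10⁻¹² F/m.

C ≈ 1.20 nF

Side-by-side slabs ⇒ two capacitors in parallel, each spanning the full gap.
C₁ = κ₁ε₀A₁/d = 5.29 × 8.85×10⁻¹² × 8.73×10⁻⁴ / 2.23×10⁻⁴ = 1.83×10⁻¹⁰ F.
C₂ = κ₂ε₀A₂/d = 12.1 × 8.85×10⁻¹² × 2.11×10⁻³ / 2.23×10⁻⁴ = 1.01×10⁻⁹ F.
C = C₁ + C₂ = 1.20×10⁻⁹ F.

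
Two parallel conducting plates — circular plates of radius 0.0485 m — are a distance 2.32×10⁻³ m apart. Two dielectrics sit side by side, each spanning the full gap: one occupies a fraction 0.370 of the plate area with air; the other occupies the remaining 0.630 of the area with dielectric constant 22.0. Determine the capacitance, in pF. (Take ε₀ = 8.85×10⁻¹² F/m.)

C ≈ 401 pF

A = π(0.0485 m)² = 7.39×10⁻³ m².
Side-by-side slabs ⇒ two capacitors in parallel, each spanning the full gap.
C₁ = κ₁ε₀A₁/d = 1.00 × 8.85×10⁻¹² × 2.73×10⁻³ / 2.32×10⁻³ = 1.04×10⁻¹¹ F.
C₂ = κ₂ε₀A₂/d = 22.0 × 8.85×10⁻¹² × 4.66×10⁻³ / 2.32×10⁻³ = 3.91×10⁻¹⁰ F.
C = C₁ + C₂ = 4.01×10⁻¹⁰ F.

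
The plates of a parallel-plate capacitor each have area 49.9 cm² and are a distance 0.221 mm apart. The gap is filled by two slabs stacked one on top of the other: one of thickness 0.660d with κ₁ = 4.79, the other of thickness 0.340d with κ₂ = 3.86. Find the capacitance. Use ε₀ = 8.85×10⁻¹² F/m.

C ≈ 0.885 nF

A = 49.9 cm² = 4.99×10⁻³ m².
Stacked slabs ⇒ two capacitors in series, each with the full plate area.
C₁ = κ₁ε₀A/d₁ = 4.79 × 8.85×10⁻¹² × 4.99×10⁻³ / 1.46×10⁻⁴ = 1.45×10⁻⁹ F.
C₂ = κ₂ε₀A/d₂ = 3.86 × 8.85×10⁻¹² × 4.99×10⁻³ / 7.51×10⁻⁵ = 2.27×10⁻⁹ F.
C = (1/C₁ + 1/C₂)⁻¹ = 8.85×10⁻¹⁰ F.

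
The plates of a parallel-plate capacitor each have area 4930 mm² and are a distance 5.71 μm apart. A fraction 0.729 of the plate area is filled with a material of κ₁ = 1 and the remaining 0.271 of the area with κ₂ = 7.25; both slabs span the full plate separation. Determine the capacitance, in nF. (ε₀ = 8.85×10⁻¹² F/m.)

20.6 nF

A = 4930 mm² = 4.93×10⁻³ m².
Side-by-side slabs ⇒ two capacitors in parallel, each spanning the full gap.
C₁ = κ₁ε₀A₁/d = 1.00 × 8.85×10⁻¹² × 3.59×10⁻³ / 5.71×10⁻⁶ = 5.57×10⁻⁹ F.
C₂ = κ₂ε₀A₂/d = 7.25 × 8.85×10⁻¹² × 1.34×10⁻³ / 5.71×10⁻⁶ = 1.50×10⁻⁸ F.
C = C₁ + C₂ = 2.06×10⁻⁸ F.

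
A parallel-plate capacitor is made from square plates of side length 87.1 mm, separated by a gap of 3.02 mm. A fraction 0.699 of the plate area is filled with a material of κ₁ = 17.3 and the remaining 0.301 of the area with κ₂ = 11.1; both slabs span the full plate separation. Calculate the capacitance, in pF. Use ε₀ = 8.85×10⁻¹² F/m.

C ≈ 343 pF

A = (87.1 mm)² = 7.59×10⁻³ m².
Side-by-side slabs ⇒ two capacitors in parallel, each spanning the full gap.
C₁ = κ₁ε₀A₁/d = 17.3 × 8.85×10⁻¹² × 5.30×10⁻³ / 3.02×10⁻³ = 2.69×10⁻¹⁰ F.
C₂ = κ₂ε₀A₂/d = 11.1 × 8.85×10⁻¹² × 2.28×10⁻³ / 3.02×10⁻³ = 7.43×10⁻¹¹ F.
C = C₁ + C₂ = 3.43×10⁻¹⁰ F.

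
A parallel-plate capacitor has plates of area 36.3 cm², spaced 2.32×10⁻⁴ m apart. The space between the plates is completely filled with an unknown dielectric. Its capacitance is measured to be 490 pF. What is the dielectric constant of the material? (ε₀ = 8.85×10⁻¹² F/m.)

3.54

A = 36.3 cm² = 3.63×10⁻³ m².
κ = Cd/(ε₀A) = 4.90×10⁻¹⁰ × 2.32×10⁻⁴ / (8.85×10⁻¹² × 3.63×10⁻³) = 3.54.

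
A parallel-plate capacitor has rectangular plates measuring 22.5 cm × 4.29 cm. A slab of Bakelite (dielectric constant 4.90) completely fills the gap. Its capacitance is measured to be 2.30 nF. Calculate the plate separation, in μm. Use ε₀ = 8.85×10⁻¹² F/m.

A = 22.5 × 4.29 cm² = 9.65×10⁻³ m².
d = κε₀A/C = 4.90 × 8.85×10⁻¹² × 9.65×10⁻³ / 2.30×10⁻⁹ = 1.82×10⁻⁴ m.

d ≈ 182 μm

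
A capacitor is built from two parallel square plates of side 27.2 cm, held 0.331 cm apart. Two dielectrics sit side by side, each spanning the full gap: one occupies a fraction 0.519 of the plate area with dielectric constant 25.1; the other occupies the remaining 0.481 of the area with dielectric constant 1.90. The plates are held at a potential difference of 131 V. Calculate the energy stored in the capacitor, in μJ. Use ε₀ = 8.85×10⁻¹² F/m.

23.7 μJ

A = (27.2 cm)² = 7.40×10⁻² m².
Side-by-side slabs ⇒ two capacitors in parallel, each spanning the full gap.
C₁ = κ₁ε₀A₁/d = 25.1 × 8.85×10⁻¹² × 3.84×10⁻² / 3.31×10⁻³ = 2.58×10⁻⁹ F.
C₂ = κ₂ε₀A₂/d = 1.90 × 8.85×10⁻¹² × 3.56×10⁻² / 3.31×10⁻³ = 1.81×10⁻¹⁰ F.
C = C₁ + C₂ = 2.76×10⁻⁹ F.
U = ½CV² = ½ × 2.76×10⁻⁹ × (131)² = 2.37×10⁻⁵ J.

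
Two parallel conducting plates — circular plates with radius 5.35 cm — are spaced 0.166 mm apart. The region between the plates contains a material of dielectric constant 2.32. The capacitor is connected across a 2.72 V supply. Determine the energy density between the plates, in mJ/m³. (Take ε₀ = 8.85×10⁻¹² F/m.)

u ≈ 2.76 mJ/m³

E = V/d = 2.72 / 1.66×10⁻⁴ = 1.64×10⁴ V/m.
u = ½κε₀E² = ½ × 2.32 × 8.85×10⁻¹² × (1.64×10⁴)² = 2.76×10⁻³ J/m³.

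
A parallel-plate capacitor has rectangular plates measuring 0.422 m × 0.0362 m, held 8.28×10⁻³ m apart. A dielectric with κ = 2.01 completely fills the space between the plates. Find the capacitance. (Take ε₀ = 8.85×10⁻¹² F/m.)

C ≈ 32.8 pF

A = 0.422 × 0.0362 m² = 1.53×10⁻² m².
C = κε₀A/d = 2.01 × 8.85×10⁻¹² × 1.53×10⁻² / 8.28×10⁻³ = 3.28×10⁻¹¹ F.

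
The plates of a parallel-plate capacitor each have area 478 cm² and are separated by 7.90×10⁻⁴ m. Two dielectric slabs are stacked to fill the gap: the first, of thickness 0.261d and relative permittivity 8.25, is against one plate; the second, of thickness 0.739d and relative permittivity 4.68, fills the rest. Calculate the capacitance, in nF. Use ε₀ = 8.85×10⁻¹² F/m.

2.83 nF

A = 478 cm² = 4.78×10⁻² m².
Stacked slabs ⇒ two capacitors in series, each with the full plate area.
C₁ = κ₁ε₀A/d₁ = 8.25 × 8.85×10⁻¹² × 4.78×10⁻² / 2.06×10⁻⁴ = 1.69×10⁻⁸ F.
C₂ = κ₂ε₀A/d₂ = 4.68 × 8.85×10⁻¹² × 4.78×10⁻² / 5.84×10⁻⁴ = 3.39×10⁻⁹ F.
C = (1/C₁ + 1/C₂)⁻¹ = 2.83×10⁻⁹ F.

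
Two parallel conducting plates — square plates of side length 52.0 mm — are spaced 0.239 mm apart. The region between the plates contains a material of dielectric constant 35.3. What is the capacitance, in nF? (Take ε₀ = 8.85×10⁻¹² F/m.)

C ≈ 3.53 nF

A = (52.0 mm)² = 2.70×10⁻³ m².
C = κε₀A/d = 35.3 × 8.85×10⁻¹² × 2.70×10⁻³ / 2.39×10⁻⁴ = 3.53×10⁻⁹ F.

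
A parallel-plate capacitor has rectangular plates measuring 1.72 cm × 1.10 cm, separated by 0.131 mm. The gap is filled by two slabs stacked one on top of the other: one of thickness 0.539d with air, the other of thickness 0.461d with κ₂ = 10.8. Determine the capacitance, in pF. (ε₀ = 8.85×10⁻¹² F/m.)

22.0 pF

A = 1.72 × 1.10 cm² = 1.89×10⁻⁴ m².
Stacked slabs ⇒ two capacitors in series, each with the full plate area.
C₁ = κ₁ε₀A/d₁ = 1.00 × 8.85×10⁻¹² × 1.89×10⁻⁴ / 7.06×10⁻⁵ = 2.37×10⁻¹¹ F.
C₂ = κ₂ε₀A/d₂ = 10.8 × 8.85×10⁻¹² × 1.89×10⁻⁴ / 6.04×10⁻⁵ = 2.99×10⁻¹⁰ F.
C = (1/C₁ + 1/C₂)⁻¹ = 2.20×10⁻¹¹ F.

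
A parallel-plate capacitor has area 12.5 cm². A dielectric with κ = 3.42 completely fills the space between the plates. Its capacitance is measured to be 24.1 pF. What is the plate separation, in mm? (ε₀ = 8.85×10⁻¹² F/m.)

d ≈ 1.57 mm

A = 12.5 cm² = 1.25×10⁻³ m².
d = κε₀A/C = 3.42 × 8.85×10⁻¹² × 1.25×10⁻³ / 2.41×10⁻¹¹ = 1.57×10⁻³ m.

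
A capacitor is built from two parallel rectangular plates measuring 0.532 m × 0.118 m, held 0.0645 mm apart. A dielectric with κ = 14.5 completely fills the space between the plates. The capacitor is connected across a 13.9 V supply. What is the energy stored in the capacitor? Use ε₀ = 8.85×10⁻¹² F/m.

A = 0.532 × 0.118 m² = 6.28×10⁻² m².
C = κε₀A/d = 14.5 × 8.85×10⁻¹² × 6.28×10⁻² / 6.45×10⁻⁵ = 1.25×10⁻⁷ F.
U = ½CV² = ½ × 1.25×10⁻⁷ × (13.9)² = 1.21×10⁻⁵ J.

U ≈ 12.1 μJ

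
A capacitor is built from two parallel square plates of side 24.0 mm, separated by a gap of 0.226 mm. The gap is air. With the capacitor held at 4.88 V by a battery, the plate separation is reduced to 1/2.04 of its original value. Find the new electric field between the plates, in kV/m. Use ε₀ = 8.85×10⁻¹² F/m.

44.0 kV/m

A = (24.0 mm)² = 5.76×10⁻⁴ m².
Initially C₁ = ε₀A/d = 8.85×10⁻¹² × 5.76×10⁻⁴ / 2.26×10⁻⁴ = 2.26×10⁻¹¹ F.
E₁ = 2.16×10⁴ V/m.
Battery connected ⇒ V is held fixed. E = V/d, so E₂/E₁ = d₁/d₂ = 2.04.
E₂ = 2.04 × 2.16×10⁴ = 4.40×10⁴ V/m.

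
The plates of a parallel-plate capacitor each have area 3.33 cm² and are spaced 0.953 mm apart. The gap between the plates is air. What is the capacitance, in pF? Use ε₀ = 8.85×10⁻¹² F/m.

A = 3.33 cm² = 3.33×10⁻⁴ m².
C = ε₀A/d = 8.85×10⁻¹² × 3.33×10⁻⁴ / 9.53×10⁻⁴ = 3.09×10⁻¹² F.

C ≈ 3.09 pF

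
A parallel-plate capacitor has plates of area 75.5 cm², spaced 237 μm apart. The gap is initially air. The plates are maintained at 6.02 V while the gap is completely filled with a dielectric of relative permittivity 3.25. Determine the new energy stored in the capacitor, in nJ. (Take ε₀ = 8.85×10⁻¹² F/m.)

16.6 nJ

A = 75.5 cm² = 7.55×10⁻³ m².
Initially C₁ = ε₀A/d = 8.85×10⁻¹² × 7.55×10⁻³ / 2.37×10⁻⁴ = 2.82×10⁻¹⁰ F.
U₁ = 5.11×10⁻⁹ J.
Battery connected ⇒ V is held fixed. C₂ = 3.25 C₁ and U = ½CV², so U₂/U₁ = C₂/C₁ = 3.25.
U₂ = 3.25 × 5.11×10⁻⁹ = 1.66×10⁻⁸ J.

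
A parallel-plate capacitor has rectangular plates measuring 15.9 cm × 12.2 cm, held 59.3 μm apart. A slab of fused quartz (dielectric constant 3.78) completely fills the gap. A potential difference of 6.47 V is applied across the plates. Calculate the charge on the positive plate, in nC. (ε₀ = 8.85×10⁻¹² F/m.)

70.8 nC

A = 15.9 × 12.2 cm² = 1.94×10⁻² m².
C = κε₀A/d = 3.78 × 8.85×10⁻¹² × 1.94×10⁻² / 5.93×10⁻⁵ = 1.09×10⁻⁸ F.
Q = CV = 1.09×10⁻⁸ × 6.47 = 7.08×10⁻⁸ C.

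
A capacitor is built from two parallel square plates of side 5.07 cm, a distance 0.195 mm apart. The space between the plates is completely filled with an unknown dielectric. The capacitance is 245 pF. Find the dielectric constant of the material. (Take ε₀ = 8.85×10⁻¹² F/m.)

2.10

A = (5.07 cm)² = 2.57×10⁻³ m².
κ = Cd/(ε₀A) = 2.45×10⁻¹⁰ × 1.95×10⁻⁴ / (8.85×10⁻¹² × 2.57×10⁻³) = 2.10.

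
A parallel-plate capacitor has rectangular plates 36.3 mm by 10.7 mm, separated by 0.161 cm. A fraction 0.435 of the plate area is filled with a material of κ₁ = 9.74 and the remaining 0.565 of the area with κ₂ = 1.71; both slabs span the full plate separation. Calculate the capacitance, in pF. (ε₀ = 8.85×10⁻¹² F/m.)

A = 36.3 × 10.7 mm² = 3.88×10⁻⁴ m².
Side-by-side slabs ⇒ two capacitors in parallel, each spanning the full gap.
C₁ = κ₁ε₀A₁/d = 9.74 × 8.85×10⁻¹² × 1.69×10⁻⁴ / 1.61×10⁻³ = 9.05×10⁻¹² F.
C₂ = κ₂ε₀A₂/d = 1.71 × 8.85×10⁻¹² × 2.19×10⁻⁴ / 1.61×10⁻³ = 2.06×10⁻¹² F.
C = C₁ + C₂ = 1.11×10⁻¹¹ F.

11.1 pF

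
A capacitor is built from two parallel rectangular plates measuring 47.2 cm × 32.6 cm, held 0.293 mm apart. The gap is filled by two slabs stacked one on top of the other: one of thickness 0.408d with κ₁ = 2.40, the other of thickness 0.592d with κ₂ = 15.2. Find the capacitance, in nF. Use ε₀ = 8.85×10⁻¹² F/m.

A = 47.2 × 32.6 cm² = 0.154 m².
Stacked slabs ⇒ two capacitors in series, each with the full plate area.
C₁ = κ₁ε₀A/d₁ = 2.40 × 8.85×10⁻¹² × 0.154 / 1.20×10⁻⁴ = 2.73×10⁻⁸ F.
C₂ = κ₂ε₀A/d₂ = 15.2 × 8.85×10⁻¹² × 0.154 / 1.73×10⁻⁴ = 1.19×10⁻⁷ F.
C = (1/C₁ + 1/C₂)⁻¹ = 2.22×10⁻⁸ F.

C ≈ 22.2 nF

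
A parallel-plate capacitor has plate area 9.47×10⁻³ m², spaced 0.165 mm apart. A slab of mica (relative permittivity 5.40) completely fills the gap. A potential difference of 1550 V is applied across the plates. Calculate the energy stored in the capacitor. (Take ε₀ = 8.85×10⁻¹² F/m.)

U ≈ 3.29 mJ

C = κε₀A/d = 5.40 × 8.85×10⁻¹² × 9.47×10⁻³ / 1.65×10⁻⁴ = 2.74×10⁻⁹ F.
U = ½CV² = ½ × 2.74×10⁻⁹ × (1550)² = 3.29×10⁻³ J.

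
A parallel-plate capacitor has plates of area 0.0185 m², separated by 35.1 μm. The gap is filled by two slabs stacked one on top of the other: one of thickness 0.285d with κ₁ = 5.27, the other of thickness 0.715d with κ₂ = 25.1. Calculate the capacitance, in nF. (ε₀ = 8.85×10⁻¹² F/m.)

C ≈ 56.5 nF

Stacked slabs ⇒ two capacitors in series, each with the full plate area.
C₁ = κ₁ε₀A/d₁ = 5.27 × 8.85×10⁻¹² × 1.85×10⁻² / 1.00×10⁻⁵ = 8.63×10⁻⁸ F.
C₂ = κ₂ε₀A/d₂ = 25.1 × 8.85×10⁻¹² × 1.85×10⁻² / 2.51×10⁻⁵ = 1.64×10⁻⁷ F.
C = (1/C₁ + 1/C₂)⁻¹ = 5.65×10⁻⁸ F.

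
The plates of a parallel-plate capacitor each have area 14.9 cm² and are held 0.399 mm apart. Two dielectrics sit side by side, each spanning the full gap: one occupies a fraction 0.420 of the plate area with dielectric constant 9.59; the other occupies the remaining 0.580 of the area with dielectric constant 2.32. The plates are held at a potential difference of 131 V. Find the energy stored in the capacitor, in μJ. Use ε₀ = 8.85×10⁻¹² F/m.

U ≈ 1.52 μJ

A = 14.9 cm² = 1.49×10⁻³ m².
Side-by-side slabs ⇒ two capacitors in parallel, each spanning the full gap.
C₁ = κ₁ε₀A₁/d = 9.59 × 8.85×10⁻¹² × 6.26×10⁻⁴ / 3.99×10⁻⁴ = 1.33×10⁻¹⁰ F.
C₂ = κ₂ε₀A₂/d = 2.32 × 8.85×10⁻¹² × 8.64×10⁻⁴ / 3.99×10⁻⁴ = 4.45×10⁻¹¹ F.
C = C₁ + C₂ = 1.78×10⁻¹⁰ F.
U = ½CV² = ½ × 1.78×10⁻¹⁰ × (131)² = 1.52×10⁻⁶ J.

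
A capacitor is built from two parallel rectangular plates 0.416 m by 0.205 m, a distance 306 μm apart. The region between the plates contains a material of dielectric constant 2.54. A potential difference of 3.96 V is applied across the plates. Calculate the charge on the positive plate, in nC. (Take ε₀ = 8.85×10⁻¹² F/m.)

A = 0.416 × 0.205 m² = 8.53×10⁻² m².
C = κε₀A/d = 2.54 × 8.85×10⁻¹² × 8.53×10⁻² / 3.06×10⁻⁴ = 6.26×10⁻⁹ F.
Q = CV = 6.26×10⁻⁹ × 3.96 = 2.48×10⁻⁸ C.

Q ≈ 24.8 nC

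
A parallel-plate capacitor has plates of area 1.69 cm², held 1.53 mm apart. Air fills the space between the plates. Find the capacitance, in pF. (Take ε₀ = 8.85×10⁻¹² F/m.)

0.978 pF

A = 1.69 cm² = 1.69×10⁻⁴ m².
C = ε₀A/d = 8.85×10⁻¹² × 1.69×10⁻⁴ / 1.53×10⁻³ = 9.78×10⁻¹³ F.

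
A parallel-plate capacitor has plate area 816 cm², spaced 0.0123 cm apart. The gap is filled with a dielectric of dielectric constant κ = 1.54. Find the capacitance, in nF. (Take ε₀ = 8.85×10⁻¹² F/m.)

C ≈ 9.04 nF

A = 816 cm² = 8.16×10⁻² m².
C = κε₀A/d = 1.54 × 8.85×10⁻¹² × 8.16×10⁻² / 1.23×10⁻⁴ = 9.04×10⁻⁹ F.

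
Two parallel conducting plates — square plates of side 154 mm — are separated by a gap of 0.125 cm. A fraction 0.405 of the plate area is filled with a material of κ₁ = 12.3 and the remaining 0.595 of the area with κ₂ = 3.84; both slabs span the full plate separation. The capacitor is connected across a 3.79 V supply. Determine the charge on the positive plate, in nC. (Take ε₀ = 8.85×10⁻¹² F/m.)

A = (154 mm)² = 2.37×10⁻² m².
Side-by-side slabs ⇒ two capacitors in parallel, each spanning the full gap.
C₁ = κ₁ε₀A₁/d = 12.3 × 8.85×10⁻¹² × 9.60×10⁻³ / 1.25×10⁻³ = 8.36×10⁻¹⁰ F.
C₂ = κ₂ε₀A₂/d = 3.84 × 8.85×10⁻¹² × 1.41×10⁻² / 1.25×10⁻³ = 3.84×10⁻¹⁰ F.
C = C₁ + C₂ = 1.22×10⁻⁹ F.
Q = CV = 1.22×10⁻⁹ × 3.79 = 4.62×10⁻⁹ C.

Q ≈ 4.62 nC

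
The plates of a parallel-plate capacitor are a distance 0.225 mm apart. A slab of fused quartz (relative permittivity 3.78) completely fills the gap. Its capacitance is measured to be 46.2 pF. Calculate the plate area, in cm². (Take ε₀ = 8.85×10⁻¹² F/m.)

A ≈ 3.11 cm²

A = Cd/(κε₀) = 4.62×10⁻¹¹ × 2.25×10⁻⁴ / (3.78 × 8.85×10⁻¹²) = 3.11×10⁻⁴ m².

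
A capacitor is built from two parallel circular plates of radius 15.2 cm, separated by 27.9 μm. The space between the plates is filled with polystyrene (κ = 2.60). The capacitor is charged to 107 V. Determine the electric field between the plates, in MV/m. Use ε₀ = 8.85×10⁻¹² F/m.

E ≈ 3.84 MV/m

E = V/d = 107 / 2.79×10⁻⁵ = 3.84×10⁶ V/m.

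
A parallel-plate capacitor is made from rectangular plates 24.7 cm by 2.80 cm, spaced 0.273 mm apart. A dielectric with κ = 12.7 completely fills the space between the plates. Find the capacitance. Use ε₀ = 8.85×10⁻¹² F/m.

C ≈ 2.85 nF

A = 24.7 × 2.80 cm² = 6.92×10⁻³ m².
C = κε₀A/d = 12.7 × 8.85×10⁻¹² × 6.92×10⁻³ / 2.73×10⁻⁴ = 2.85×10⁻⁹ F.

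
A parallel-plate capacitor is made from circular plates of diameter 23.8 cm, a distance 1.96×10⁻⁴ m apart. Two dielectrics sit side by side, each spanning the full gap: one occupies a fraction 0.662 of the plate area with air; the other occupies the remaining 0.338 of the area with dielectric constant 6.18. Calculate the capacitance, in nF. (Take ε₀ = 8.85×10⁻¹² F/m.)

C ≈ 5.53 nF

A = π(23.8/2 cm)² = 4.45×10⁻² m².
Side-by-side slabs ⇒ two capacitors in parallel, each spanning the full gap.
C₁ = κ₁ε₀A₁/d = 1.00 × 8.85×10⁻¹² × 2.95×10⁻² / 1.96×10⁻⁴ = 1.33×10⁻⁹ F.
C₂ = κ₂ε₀A₂/d = 6.18 × 8.85×10⁻¹² × 1.50×10⁻² / 1.96×10⁻⁴ = 4.20×10⁻⁹ F.
C = C₁ + C₂ = 5.53×10⁻⁹ F.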